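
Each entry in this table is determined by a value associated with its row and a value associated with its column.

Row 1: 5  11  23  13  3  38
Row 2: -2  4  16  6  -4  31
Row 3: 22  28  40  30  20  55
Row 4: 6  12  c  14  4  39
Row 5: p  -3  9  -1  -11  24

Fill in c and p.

The difference between any two rows is the same in every column — this is an addition table with the headers hidden.
Row 4 minus row 1 is 39 − 38 = 1, so its entry in column 3 is 23 + 1 = 24.
Row 5 minus row 1 is 24 − 38 = -14, so its entry in column 1 is 5 + (-14) = -9.

c = 24, p = -9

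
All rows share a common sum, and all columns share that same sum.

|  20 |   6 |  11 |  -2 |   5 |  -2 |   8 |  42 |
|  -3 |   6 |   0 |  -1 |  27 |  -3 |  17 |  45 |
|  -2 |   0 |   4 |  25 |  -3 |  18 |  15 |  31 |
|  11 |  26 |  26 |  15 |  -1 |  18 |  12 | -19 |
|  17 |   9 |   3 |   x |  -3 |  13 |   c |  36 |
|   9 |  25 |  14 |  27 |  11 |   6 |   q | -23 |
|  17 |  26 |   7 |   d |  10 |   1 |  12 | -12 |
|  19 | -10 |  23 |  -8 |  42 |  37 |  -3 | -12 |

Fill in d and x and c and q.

d = 27, x = 5, c = 8, q = 19

Rows 1 and 2 both sum to 88, so that's the common total.
Row 7 has 17 + 26 + 7 + 10 + 1 + 12 − 12 = 61; the blank must be 88 − 61 = 27.
Row 6 has 9 + 25 + 14 + 27 + 11 + 6 − 23 = 69; the blank must be 88 − 69 = 19.
Column 7 has 8 + 17 + 15 + 12 + 19 + 12 − 3 = 80; the blank must be 88 − 80 = 8.
Row 5 has 17 + 9 + 3 − 3 + 13 + 8 + 36 = 83; the blank must be 88 − 83 = 5.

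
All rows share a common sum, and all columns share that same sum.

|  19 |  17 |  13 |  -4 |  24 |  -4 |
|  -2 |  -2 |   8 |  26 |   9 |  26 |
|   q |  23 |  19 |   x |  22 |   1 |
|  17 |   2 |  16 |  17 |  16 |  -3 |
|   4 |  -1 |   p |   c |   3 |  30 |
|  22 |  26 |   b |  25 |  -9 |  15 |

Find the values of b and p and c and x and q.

b = -14, p = 23, c = 6, x = -5, q = 5

Rows 1 and 2 both sum to 65, so that's the common total.
Column 1: 19 − 2 + 17 + 4 + 22 = 60, so its missing entry is 65 − 60 = 5.
Row 3: 5 + 23 + 19 + 22 + 1 = 70, so its missing entry is 65 − 70 = -5.
Column 4: -4 + 26 − 5 + 17 + 25 = 59, so its missing entry is 65 − 59 = 6.
Row 5: 4 − 1 + 6 + 3 + 30 = 42, so its missing entry is 65 − 42 = 23.
Row 6: 22 + 26 + 25 − 9 + 15 = 79, so its missing entry is 65 − 79 = -14.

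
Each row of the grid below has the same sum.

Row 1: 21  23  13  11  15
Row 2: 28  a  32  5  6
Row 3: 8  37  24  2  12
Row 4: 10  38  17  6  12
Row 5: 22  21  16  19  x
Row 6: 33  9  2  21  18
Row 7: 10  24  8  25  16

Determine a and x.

Rows 4 and 6 both add up to 83, so every row sums to 83.
Row 2: 28 + 32 + 5 + 6 = 71, so the missing entry is 83 − 71 = 12.
Row 5: 22 + 21 + 16 + 19 = 78, so the missing entry is 83 − 78 = 5.

a = 12, x = 5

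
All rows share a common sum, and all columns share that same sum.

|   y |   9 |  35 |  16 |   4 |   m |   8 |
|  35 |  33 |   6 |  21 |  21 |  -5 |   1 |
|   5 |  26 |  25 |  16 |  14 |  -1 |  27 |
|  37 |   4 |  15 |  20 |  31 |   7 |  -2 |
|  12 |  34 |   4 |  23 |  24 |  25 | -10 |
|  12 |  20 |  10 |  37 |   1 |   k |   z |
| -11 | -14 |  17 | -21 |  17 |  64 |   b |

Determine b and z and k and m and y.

b = 60, z = 28, k = 4, m = 18, y = 22

Rows 2 and 3 both sum to 112, so that's the common total.
Column 1: 35 + 5 + 37 + 12 + 12 − 11 = 90, so its missing entry is 112 − 90 = 22.
Row 1: 22 + 9 + 35 + 16 + 4 + 8 = 94, so its missing entry is 112 − 94 = 18.
Column 6: 18 − 5 − 1 + 7 + 25 + 64 = 108, so its missing entry is 112 − 108 = 4.
Row 6: 12 + 20 + 10 + 37 + 1 + 4 = 84, so its missing entry is 112 − 84 = 28.
Row 7: -11 − 14 + 17 − 21 + 17 + 64 = 52, so its missing entry is 112 − 52 = 60.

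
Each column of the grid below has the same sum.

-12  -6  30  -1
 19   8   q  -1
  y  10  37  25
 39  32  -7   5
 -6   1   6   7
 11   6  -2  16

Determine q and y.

Column 2 sums to 51 and so does column 4; that's the common total.
In column 3 the known cells total 64, leaving 51 − 64 = -13.
In column 1 the known cells total 51, leaving 51 − 51 = 0.

q = -13, y = 0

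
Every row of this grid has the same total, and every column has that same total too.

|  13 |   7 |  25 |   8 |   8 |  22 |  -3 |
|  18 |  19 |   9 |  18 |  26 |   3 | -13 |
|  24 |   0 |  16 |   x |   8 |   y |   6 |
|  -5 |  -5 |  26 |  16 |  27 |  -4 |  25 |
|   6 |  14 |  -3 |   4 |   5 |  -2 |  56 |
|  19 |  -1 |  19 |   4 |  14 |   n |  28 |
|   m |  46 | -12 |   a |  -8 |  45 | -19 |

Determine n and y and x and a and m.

Rows 1 and 2 both sum to 80, so that's the common total.
Row 6 has 19 − 1 + 19 + 4 + 14 + 28 = 83; the blank must be 80 − 83 = -3.
Column 1 has 13 + 18 + 24 − 5 + 6 + 19 = 75; the blank must be 80 − 75 = 5.
Row 7 has 5 + 46 − 12 − 8 + 45 − 19 = 57; the blank must be 80 − 57 = 23.
Column 4 has 8 + 18 + 16 + 4 + 4 + 23 = 73; the blank must be 80 − 73 = 7.
Row 3 has 24 + 0 + 16 + 7 + 8 + 6 = 61; the blank must be 80 − 61 = 19.

n = -3, y = 19, x = 7, a = 23, m = 5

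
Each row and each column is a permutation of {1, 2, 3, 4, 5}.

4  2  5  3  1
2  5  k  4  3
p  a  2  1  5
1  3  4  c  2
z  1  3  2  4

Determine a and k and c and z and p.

a = 4, k = 1, c = 5, z = 5, p = 3

Cell (5,1): row 5 already has {1, 2, 3, 4} → 5.
For row 2, column 3: row 2 already has {2, 3, 4, 5}; that leaves 1.
At (row 3, col 2): column 2 already has {1, 2, 3, 5}, so the value is 4.
Cell (3,1): row 3 already has {1, 2, 4, 5} → 3.
At (row 4, col 4): row 4 already has {1, 2, 3, 4}, so the value is 5.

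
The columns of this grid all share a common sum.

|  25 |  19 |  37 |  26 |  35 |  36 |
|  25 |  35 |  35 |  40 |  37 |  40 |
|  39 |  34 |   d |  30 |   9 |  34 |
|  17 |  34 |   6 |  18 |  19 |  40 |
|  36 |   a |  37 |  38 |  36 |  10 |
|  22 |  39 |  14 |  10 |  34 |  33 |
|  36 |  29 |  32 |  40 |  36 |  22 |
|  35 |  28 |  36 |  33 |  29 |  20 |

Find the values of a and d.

a = 17, d = 38

The complete columns each total 235.
Column 2 is missing 235 − 218 = 17 (since 19 + 35 + 34 + 34 + 39 + 29 + 28 = 218).
Column 3 is missing 235 − 197 = 38 (since 37 + 35 + 6 + 37 + 14 + 32 + 36 = 197).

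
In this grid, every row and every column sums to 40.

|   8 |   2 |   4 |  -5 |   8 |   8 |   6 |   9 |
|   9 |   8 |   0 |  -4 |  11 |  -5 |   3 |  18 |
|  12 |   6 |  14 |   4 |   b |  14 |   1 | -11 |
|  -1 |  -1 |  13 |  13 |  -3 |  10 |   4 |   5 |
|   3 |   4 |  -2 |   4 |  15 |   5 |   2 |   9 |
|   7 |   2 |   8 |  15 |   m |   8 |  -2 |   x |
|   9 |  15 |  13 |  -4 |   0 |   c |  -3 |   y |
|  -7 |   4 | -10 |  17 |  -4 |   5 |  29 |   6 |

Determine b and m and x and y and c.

Row 3 has 12 + 6 + 14 + 4 + 14 + 1 − 11 = 40; the blank must be 40 − 40 = 0.
Column 6 has 8 − 5 + 14 + 10 + 5 + 8 + 5 = 45; the blank must be 40 − 45 = -5.
Column 5 has 8 + 11 + 0 − 3 + 15 + 0 − 4 = 27; the blank must be 40 − 27 = 13.
Row 6 has 7 + 2 + 8 + 15 + 13 + 8 − 2 = 51; the blank must be 40 − 51 = -11.
Row 7 has 9 + 15 + 13 − 4 + 0 − 5 − 3 = 25; the blank must be 40 − 25 = 15.

b = 0, m = 13, x = -11, y = 15, c = -5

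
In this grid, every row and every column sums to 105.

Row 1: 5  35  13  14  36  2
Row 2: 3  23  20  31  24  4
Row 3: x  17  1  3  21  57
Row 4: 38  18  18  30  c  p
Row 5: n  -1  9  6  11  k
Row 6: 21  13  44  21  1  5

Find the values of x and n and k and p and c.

x = 6, n = 32, k = 48, p = -11, c = 12

The known cells in column 5 total 93, leaving 105 − 93 = 12 for the blank.
The known cells in row 3 total 99, leaving 105 − 99 = 6 for the blank.
The known cells in column 1 total 73, leaving 105 − 73 = 32 for the blank.
The known cells in row 5 total 57, leaving 105 − 57 = 48 for the blank.
The known cells in row 4 total 116, leaving 105 − 116 = -11 for the blank.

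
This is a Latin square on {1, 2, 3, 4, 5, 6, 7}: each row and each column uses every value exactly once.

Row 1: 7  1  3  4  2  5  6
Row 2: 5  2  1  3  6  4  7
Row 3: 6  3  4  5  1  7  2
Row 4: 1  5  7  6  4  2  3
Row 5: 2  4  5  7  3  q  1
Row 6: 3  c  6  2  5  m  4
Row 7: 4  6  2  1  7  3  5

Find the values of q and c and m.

Cell (5,6): row 5 already has {1, 2, 3, 4, 5, 7} → 6.
Cell (6,6): column 6 already has {2, 3, 4, 5, 6, 7} → 1.
Cell (6,2): row 6 already has {1, 2, 3, 4, 5, 6} → 7.

q = 6, c = 7, m = 1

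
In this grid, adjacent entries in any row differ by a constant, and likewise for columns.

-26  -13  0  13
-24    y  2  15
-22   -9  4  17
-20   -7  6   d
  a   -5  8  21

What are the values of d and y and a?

d = 19, y = -11, a = -18

Along each row the entries change by 13 per step; down each column they change by 2.
Row 4: from -20 at column 1, stepping by 13 to column 4 gives 19.
Row 2: from -24 at column 1, stepping by 13 to column 2 gives -11.
Row 5: from -5 at column 2, stepping by 13 to column 1 gives -18.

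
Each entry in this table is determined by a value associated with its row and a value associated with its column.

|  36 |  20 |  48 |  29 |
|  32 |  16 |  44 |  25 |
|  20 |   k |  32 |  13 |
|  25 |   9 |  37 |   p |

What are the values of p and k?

The difference between any two rows is the same in every column — this is an addition table with the headers hidden.
Row 4 minus row 1 is 37 − 48 = -11, so its entry in column 4 is 29 + (-11) = 18.
Row 3 minus row 1 is 32 − 48 = -16, so its entry in column 2 is 20 + (-16) = 4.

p = 18, k = 4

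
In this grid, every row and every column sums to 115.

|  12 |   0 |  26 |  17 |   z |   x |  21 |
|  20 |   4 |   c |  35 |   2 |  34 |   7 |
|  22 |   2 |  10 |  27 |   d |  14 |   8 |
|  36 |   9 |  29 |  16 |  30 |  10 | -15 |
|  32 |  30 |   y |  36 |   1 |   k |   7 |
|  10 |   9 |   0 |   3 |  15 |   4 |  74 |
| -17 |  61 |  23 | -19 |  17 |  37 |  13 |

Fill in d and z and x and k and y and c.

The known cells in row 3 total 83, leaving 115 − 83 = 32 for the blank.
The known cells in row 2 total 102, leaving 115 − 102 = 13 for the blank.
The known cells in column 5 total 97, leaving 115 − 97 = 18 for the blank.
The known cells in column 3 total 101, leaving 115 − 101 = 14 for the blank.
The known cells in row 5 total 120, leaving 115 − 120 = -5 for the blank.
The known cells in row 1 total 94, leaving 115 − 94 = 21 for the blank.

d = 32, z = 18, x = 21, k = -5, y = 14, c = 13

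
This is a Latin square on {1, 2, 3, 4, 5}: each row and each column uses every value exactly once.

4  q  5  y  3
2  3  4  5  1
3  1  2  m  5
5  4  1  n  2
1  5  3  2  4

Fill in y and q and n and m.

At (row 3, col 4): row 3 already has {1, 2, 3, 5}, so the value is 4.
Cell (4,4): row 4 already has {1, 2, 4, 5} → 3.
Cell (1,4): column 4 already has {2, 3, 4, 5} → 1.
For row 1, column 2: row 1 already has {1, 3, 4, 5}; that leaves 2.

y = 1, q = 2, n = 3, m = 4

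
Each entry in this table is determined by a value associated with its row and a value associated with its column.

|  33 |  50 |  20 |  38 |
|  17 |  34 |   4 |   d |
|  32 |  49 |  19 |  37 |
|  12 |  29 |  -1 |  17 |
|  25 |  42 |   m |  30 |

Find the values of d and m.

The difference between any two rows is the same in every column — this is an addition table with the headers hidden.
Row 2 minus row 1 is 34 − 50 = -16, so its entry in column 4 is 38 + (-16) = 22.
Row 5 minus row 1 is 42 − 50 = -8, so its entry in column 3 is 20 + (-8) = 12.

d = 22, m = 12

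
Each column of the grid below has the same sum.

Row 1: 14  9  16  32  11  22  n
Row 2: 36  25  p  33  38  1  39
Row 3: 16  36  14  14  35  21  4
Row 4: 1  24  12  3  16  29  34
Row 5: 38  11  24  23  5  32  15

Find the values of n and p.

Columns 5 and 6 both add up to 105, so every column sums to 105.
Column 7: 39 + 4 + 34 + 15 = 92, so the missing entry is 105 − 92 = 13.
Column 3: 16 + 14 + 12 + 24 = 66, so the missing entry is 105 − 66 = 39.

n = 13, p = 39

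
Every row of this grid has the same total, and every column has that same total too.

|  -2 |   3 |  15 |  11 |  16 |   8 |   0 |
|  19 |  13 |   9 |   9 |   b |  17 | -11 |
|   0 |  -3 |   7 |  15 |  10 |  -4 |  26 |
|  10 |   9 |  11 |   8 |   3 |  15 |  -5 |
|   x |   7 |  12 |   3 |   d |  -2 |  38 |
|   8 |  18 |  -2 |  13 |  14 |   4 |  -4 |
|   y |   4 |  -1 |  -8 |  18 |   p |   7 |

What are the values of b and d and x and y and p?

b = -5, d = -5, x = -2, y = 18, p = 13

Rows 1 and 3 both sum to 51, so that's the common total.
Column 6 has 8 + 17 − 4 + 15 − 2 + 4 = 38; the blank must be 51 − 38 = 13.
Row 2 has 19 + 13 + 9 + 9 + 17 − 11 = 56; the blank must be 51 − 56 = -5.
Column 5 has 16 − 5 + 10 + 3 + 14 + 18 = 56; the blank must be 51 − 56 = -5.
Row 5 has 7 + 12 + 3 − 5 − 2 + 38 = 53; the blank must be 51 − 53 = -2.
Row 7 has 4 − 1 − 8 + 18 + 13 + 7 = 33; the blank must be 51 − 33 = 18.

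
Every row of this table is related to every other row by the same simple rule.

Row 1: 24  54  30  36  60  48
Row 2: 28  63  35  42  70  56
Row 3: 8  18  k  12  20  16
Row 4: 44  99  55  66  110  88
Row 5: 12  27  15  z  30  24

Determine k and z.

Each row is a constant multiple of every other row — this is a multiplication table with the headers hidden.
Row 3 is 16/48 = 1/3 times row 1, so its entry in column 3 is 30 × 1/3 = 10.
Row 5 is 24/48 = 1/2 times row 1, so its entry in column 4 is 36 × 1/2 = 18.

k = 10, z = 18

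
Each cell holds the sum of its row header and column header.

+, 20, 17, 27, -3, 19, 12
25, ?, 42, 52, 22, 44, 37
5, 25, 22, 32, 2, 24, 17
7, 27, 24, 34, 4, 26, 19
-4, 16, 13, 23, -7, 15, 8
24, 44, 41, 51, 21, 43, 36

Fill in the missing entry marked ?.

45

25 + 20 = 45.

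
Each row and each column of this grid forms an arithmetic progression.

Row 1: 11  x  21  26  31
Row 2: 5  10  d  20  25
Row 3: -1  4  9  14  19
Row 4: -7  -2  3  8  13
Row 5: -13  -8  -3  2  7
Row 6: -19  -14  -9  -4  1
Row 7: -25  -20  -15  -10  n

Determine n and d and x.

Along each row the entries change by 5 per step; down each column they change by -6.
Row 7: from -25 at column 1, stepping by 5 to column 5 gives -5.
Row 2: from 5 at column 1, stepping by 5 to column 3 gives 15.
Row 1: from 11 at column 1, stepping by 5 to column 2 gives 16.

n = -5, d = 15, x = 16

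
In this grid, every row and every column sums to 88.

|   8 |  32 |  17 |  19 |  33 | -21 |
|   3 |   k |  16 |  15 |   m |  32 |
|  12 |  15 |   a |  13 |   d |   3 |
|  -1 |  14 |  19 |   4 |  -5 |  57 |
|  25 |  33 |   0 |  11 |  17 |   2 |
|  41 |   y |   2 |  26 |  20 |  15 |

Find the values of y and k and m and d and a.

The known cells in row 6 total 104, leaving 88 − 104 = -16 for the blank.
The known cells in column 2 total 78, leaving 88 − 78 = 10 for the blank.
The known cells in row 2 total 76, leaving 88 − 76 = 12 for the blank.
The known cells in column 5 total 77, leaving 88 − 77 = 11 for the blank.
The known cells in row 3 total 54, leaving 88 − 54 = 34 for the blank.

y = -16, k = 10, m = 12, d = 11, a = 34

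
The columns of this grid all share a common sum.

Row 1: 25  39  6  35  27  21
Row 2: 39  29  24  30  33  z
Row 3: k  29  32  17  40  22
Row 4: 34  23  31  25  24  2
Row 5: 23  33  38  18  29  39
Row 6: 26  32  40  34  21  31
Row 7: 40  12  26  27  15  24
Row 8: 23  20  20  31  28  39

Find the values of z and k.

z = 39, k = 7

Columns 2 and 4 both add up to 217, so every column sums to 217.
Column 6: 21 + 22 + 2 + 39 + 31 + 24 + 39 = 178, so the missing entry is 217 − 178 = 39.
Column 1: 25 + 39 + 34 + 23 + 26 + 40 + 23 = 210, so the missing entry is 217 − 210 = 7.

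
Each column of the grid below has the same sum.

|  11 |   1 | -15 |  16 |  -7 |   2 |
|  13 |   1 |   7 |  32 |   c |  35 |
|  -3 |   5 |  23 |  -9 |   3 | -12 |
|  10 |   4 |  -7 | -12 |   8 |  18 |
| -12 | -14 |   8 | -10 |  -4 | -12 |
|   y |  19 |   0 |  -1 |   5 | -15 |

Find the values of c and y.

Columns 3 and 6 both add up to 16, so every column sums to 16.
Column 5: -7 + 3 + 8 − 4 + 5 = 5, so the missing entry is 16 − 5 = 11.
Column 1: 11 + 13 − 3 + 10 − 12 = 19, so the missing entry is 16 − 19 = -3.

c = 11, y = -3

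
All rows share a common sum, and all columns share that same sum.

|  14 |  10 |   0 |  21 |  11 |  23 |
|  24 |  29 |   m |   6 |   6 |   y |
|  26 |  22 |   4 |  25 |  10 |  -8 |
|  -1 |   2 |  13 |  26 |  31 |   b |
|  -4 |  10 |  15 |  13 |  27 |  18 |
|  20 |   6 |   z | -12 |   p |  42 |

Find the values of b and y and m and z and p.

Rows 1 and 3 both sum to 79, so that's the common total.
Column 5 has 11 + 6 + 10 + 31 + 27 = 85; the blank must be 79 − 85 = -6.
Row 4 has -1 + 2 + 13 + 26 + 31 = 71; the blank must be 79 − 71 = 8.
Column 6 has 23 − 8 + 8 + 18 + 42 = 83; the blank must be 79 − 83 = -4.
Row 2 has 24 + 29 + 6 + 6 − 4 = 61; the blank must be 79 − 61 = 18.
Row 6 has 20 + 6 − 12 − 6 + 42 = 50; the blank must be 79 − 50 = 29.

b = 8, y = -4, m = 18, z = 29, p = -6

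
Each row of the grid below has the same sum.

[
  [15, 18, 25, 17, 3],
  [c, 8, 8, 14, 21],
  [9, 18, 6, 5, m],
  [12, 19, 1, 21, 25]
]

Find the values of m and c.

Rows 1 and 4 both add up to 78, so every row sums to 78.
Row 3: 9 + 18 + 6 + 5 = 38, so the missing entry is 78 − 38 = 40.
Row 2: 8 + 8 + 14 + 21 = 51, so the missing entry is 78 − 51 = 27.

m = 40, c = 27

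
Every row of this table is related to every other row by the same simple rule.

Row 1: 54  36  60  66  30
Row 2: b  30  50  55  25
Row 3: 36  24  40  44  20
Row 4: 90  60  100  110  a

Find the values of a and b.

Each row is a constant multiple of every other row — this is a multiplication table with the headers hidden.
Row 4 is 100/60 = 5/3 times row 1, so its entry in column 5 is 30 × 5/3 = 50.
Row 2 is 50/60 = 5/6 times row 1, so its entry in column 1 is 54 × 5/6 = 45.

a = 50, b = 45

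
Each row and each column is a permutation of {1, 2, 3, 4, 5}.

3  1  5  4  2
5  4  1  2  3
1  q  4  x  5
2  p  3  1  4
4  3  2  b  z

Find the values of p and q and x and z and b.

p = 5, q = 2, x = 3, z = 1, b = 5

Cell (5,5): column 5 already has {2, 3, 4, 5} → 1.
For row 5, column 4: row 5 already has {1, 2, 3, 4}; that leaves 5.
Cell (4,2): row 4 already has {1, 2, 3, 4} → 5.
Cell (3,2): column 2 already has {1, 3, 4, 5} → 2.
At (row 3, col 4): row 3 already has {1, 2, 4, 5}, so the value is 3.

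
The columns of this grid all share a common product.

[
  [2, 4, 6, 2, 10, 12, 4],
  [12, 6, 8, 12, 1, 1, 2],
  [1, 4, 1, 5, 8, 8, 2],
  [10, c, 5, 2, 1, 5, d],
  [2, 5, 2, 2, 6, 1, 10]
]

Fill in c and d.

c = 1, d = 3

Columns 1 and 6 each multiply to 480, so every column has product 480.
Column 2: 4×6×4×5 = 480, so the missing entry is 480 ÷ 480 = 1.
Column 7: 4×2×2×10 = 160, so the missing entry is 480 ÷ 160 = 3.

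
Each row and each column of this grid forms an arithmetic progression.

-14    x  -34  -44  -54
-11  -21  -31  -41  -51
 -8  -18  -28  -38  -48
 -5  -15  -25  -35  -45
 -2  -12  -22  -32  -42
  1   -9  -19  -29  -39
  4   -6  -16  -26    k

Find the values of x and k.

Along each row the entries change by -10 per step; down each column they change by 3.
Row 1: from -14 at column 1, stepping by -10 to column 2 gives -24.
Row 7: from 4 at column 1, stepping by -10 to column 5 gives -36.

x = -24, k = -36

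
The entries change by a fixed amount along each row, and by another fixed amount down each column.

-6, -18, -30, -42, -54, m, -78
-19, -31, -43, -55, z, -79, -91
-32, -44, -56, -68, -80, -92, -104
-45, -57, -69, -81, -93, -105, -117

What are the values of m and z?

Along each row the entries change by -12 per step; down each column they change by -13.
Row 1: from -6 at column 1, stepping by -12 to column 6 gives -66.
Row 2: from -19 at column 1, stepping by -12 to column 5 gives -67.

m = -66, z = -67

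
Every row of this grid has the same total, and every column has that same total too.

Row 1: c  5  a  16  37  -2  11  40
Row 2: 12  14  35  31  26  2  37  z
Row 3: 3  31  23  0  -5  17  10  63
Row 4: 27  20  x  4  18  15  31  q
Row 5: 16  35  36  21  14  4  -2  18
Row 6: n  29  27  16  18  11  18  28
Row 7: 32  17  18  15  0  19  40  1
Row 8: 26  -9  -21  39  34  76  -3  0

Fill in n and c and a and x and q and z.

n = -5, c = 31, a = 4, x = 20, q = 7, z = -15

Rows 3 and 5 both sum to 142, so that's the common total.
Row 2: 12 + 14 + 35 + 31 + 26 + 2 + 37 = 157, so its missing entry is 142 − 157 = -15.
Column 8: 40 − 15 + 63 + 18 + 28 + 1 + 0 = 135, so its missing entry is 142 − 135 = 7.
Row 6: 29 + 27 + 16 + 18 + 11 + 18 + 28 = 147, so its missing entry is 142 − 147 = -5.
Column 1: 12 + 3 + 27 + 16 − 5 + 32 + 26 = 111, so its missing entry is 142 − 111 = 31.
Row 1: 31 + 5 + 16 + 37 − 2 + 11 + 40 = 138, so its missing entry is 142 − 138 = 4.
Row 4: 27 + 20 + 4 + 18 + 15 + 31 + 7 = 122, so its missing entry is 142 − 122 = 20.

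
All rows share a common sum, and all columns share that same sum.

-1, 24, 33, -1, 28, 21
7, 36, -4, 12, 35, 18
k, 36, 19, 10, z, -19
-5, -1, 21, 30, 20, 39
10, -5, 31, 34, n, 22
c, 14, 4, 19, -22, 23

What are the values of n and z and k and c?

Rows 1 and 2 both sum to 104, so that's the common total.
Row 5 has 10 − 5 + 31 + 34 + 22 = 92; the blank must be 104 − 92 = 12.
Column 5 has 28 + 35 + 20 + 12 − 22 = 73; the blank must be 104 − 73 = 31.
Row 3 has 36 + 19 + 10 + 31 − 19 = 77; the blank must be 104 − 77 = 27.
Row 6 has 14 + 4 + 19 − 22 + 23 = 38; the blank must be 104 − 38 = 66.

n = 12, z = 31, k = 27, c = 66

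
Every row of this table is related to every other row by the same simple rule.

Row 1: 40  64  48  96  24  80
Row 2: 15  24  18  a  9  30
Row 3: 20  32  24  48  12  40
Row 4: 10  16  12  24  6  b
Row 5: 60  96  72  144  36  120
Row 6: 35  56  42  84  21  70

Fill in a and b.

Each row is a constant multiple of every other row — this is a multiplication table with the headers hidden.
Row 2 is 24/64 = 3/8 times row 1, so its entry in column 4 is 96 × 3/8 = 36.
Row 4 is 16/64 = 1/4 times row 1, so its entry in column 6 is 80 × 1/4 = 20.

a = 36, b = 20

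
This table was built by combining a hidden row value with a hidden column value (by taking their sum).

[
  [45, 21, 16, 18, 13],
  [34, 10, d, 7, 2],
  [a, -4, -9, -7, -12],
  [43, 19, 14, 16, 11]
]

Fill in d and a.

d = 5, a = 20

The difference between any two rows is the same in every column — this is an addition table with the headers hidden.
Row 2 minus row 1 is 2 − 13 = -11, so its entry in column 3 is 16 + (-11) = 5.
Row 3 minus row 1 is -12 − 13 = -25, so its entry in column 1 is 45 + (-25) = 20.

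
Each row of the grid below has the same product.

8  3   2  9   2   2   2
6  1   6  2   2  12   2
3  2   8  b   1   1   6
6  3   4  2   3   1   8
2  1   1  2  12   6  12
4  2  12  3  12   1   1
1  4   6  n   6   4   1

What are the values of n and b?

n = 6, b = 12

Rows 2 and 6 each multiply to 3456, so every row has product 3456.
Row 7: 1×4×6×6×4×1 = 576, so the missing entry is 3456 ÷ 576 = 6.
Row 3: 3×2×8×1×1×6 = 288, so the missing entry is 3456 ÷ 288 = 12.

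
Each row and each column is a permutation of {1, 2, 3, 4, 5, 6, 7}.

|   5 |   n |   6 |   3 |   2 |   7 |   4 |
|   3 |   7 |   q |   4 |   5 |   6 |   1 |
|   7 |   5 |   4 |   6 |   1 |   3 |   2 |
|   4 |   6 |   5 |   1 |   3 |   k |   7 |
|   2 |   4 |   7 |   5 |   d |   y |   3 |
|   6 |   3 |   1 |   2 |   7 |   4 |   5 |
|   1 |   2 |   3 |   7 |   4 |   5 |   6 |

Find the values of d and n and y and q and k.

d = 6, n = 1, y = 1, q = 2, k = 2

At (row 1, col 2): row 1 already has {2, 3, 4, 5, 6, 7}, so the value is 1.
Cell (5,5): column 5 already has {1, 2, 3, 4, 5, 7} → 6.
At (row 2, col 3): row 2 already has {1, 3, 4, 5, 6, 7}, so the value is 2.
For row 5, column 6: row 5 already has {2, 3, 4, 5, 6, 7}; that leaves 1.
For row 4, column 6: row 4 already has {1, 3, 4, 5, 6, 7}; that leaves 2.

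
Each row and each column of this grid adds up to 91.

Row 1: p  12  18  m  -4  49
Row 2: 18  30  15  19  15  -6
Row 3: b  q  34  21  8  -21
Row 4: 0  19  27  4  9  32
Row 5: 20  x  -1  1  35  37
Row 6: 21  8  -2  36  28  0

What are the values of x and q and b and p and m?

Column 4: 19 + 21 + 4 + 1 + 36 = 81, so its missing entry is 91 − 81 = 10.
Row 1: 12 + 18 + 10 − 4 + 49 = 85, so its missing entry is 91 − 85 = 6.
Column 1: 6 + 18 + 0 + 20 + 21 = 65, so its missing entry is 91 − 65 = 26.
Row 3: 26 + 34 + 21 + 8 − 21 = 68, so its missing entry is 91 − 68 = 23.
Row 5: 20 − 1 + 1 + 35 + 37 = 92, so its missing entry is 91 − 92 = -1.

x = -1, q = 23, b = 26, p = 6, m = 10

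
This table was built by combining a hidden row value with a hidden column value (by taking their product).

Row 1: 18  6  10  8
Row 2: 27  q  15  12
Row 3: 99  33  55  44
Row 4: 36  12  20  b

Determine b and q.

Each row is a constant multiple of every other row — this is a multiplication table with the headers hidden.
Row 4 is 36/18 = 2/1 times row 1, so its entry in column 4 is 8 × 2/1 = 16.
Row 2 is 27/18 = 3/2 times row 1, so its entry in column 2 is 6 × 3/2 = 9.

b = 16, q = 9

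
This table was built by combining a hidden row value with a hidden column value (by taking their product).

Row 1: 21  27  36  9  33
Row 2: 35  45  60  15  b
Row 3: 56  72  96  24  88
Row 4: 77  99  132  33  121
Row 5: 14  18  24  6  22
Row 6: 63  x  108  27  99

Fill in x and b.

Each row is a constant multiple of every other row — this is a multiplication table with the headers hidden.
Row 6 is 108/36 = 3/1 times row 1, so its entry in column 2 is 27 × 3/1 = 81.
Row 2 is 60/36 = 5/3 times row 1, so its entry in column 5 is 33 × 5/3 = 55.

x = 81, b = 55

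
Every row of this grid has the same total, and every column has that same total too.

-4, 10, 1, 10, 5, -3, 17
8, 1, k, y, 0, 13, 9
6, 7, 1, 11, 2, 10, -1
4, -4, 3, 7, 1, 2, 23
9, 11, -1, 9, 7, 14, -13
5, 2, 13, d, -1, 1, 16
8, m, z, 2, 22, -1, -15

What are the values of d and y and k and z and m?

Rows 1 and 3 both sum to 36, so that's the common total.
Column 2 has 10 + 1 + 7 − 4 + 11 + 2 = 27; the blank must be 36 − 27 = 9.
Row 7 has 8 + 9 + 2 + 22 − 1 − 15 = 25; the blank must be 36 − 25 = 11.
Column 3 has 1 + 1 + 3 − 1 + 13 + 11 = 28; the blank must be 36 − 28 = 8.
Row 6 has 5 + 2 + 13 − 1 + 1 + 16 = 36; the blank must be 36 − 36 = 0.
Row 2 has 8 + 1 + 8 + 0 + 13 + 9 = 39; the blank must be 36 − 39 = -3.

d = 0, y = -3, k = 8, z = 11, m = 9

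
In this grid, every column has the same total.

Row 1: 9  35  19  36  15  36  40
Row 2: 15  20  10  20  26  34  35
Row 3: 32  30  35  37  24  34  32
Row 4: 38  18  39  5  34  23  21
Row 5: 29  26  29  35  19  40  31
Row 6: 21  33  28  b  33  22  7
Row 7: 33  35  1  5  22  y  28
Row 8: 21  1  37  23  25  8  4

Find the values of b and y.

b = 37, y = 1

Column 2 sums to 198 and so does column 7; that's the common total.
In column 4 the known cells total 161, leaving 198 − 161 = 37.
In column 6 the known cells total 197, leaving 198 − 197 = 1.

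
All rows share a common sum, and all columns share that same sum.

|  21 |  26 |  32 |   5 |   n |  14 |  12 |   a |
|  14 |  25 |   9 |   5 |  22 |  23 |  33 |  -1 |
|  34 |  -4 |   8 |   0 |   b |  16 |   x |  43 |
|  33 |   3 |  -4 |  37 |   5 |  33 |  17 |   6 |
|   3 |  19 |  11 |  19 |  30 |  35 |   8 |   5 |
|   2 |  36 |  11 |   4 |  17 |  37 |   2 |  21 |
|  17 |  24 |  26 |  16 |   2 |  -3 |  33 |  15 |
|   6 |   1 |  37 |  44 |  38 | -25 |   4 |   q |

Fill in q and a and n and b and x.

q = 25, a = 16, n = 4, b = 12, x = 21

Rows 2 and 4 both sum to 130, so that's the common total.
The known cells in row 8 total 105, leaving 130 − 105 = 25 for the blank.
The known cells in column 8 total 114, leaving 130 − 114 = 16 for the blank.
The known cells in row 1 total 126, leaving 130 − 126 = 4 for the blank.
The known cells in column 5 total 118, leaving 130 − 118 = 12 for the blank.
The known cells in row 3 total 109, leaving 130 − 109 = 21 for the blank.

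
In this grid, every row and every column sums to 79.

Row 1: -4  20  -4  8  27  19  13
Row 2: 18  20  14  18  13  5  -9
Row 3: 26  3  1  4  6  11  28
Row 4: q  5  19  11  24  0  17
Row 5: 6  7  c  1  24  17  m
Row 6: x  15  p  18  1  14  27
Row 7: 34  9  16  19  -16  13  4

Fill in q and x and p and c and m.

q = 3, x = -4, p = 8, c = 25, m = -1

Column 7: 13 − 9 + 28 + 17 + 27 + 4 = 80, so its missing entry is 79 − 80 = -1.
Row 5: 6 + 7 + 1 + 24 + 17 − 1 = 54, so its missing entry is 79 − 54 = 25.
Row 4: 5 + 19 + 11 + 24 + 0 + 17 = 76, so its missing entry is 79 − 76 = 3.
Column 1: -4 + 18 + 26 + 3 + 6 + 34 = 83, so its missing entry is 79 − 83 = -4.
Row 6: -4 + 15 + 18 + 1 + 14 + 27 = 71, so its missing entry is 79 − 71 = 8.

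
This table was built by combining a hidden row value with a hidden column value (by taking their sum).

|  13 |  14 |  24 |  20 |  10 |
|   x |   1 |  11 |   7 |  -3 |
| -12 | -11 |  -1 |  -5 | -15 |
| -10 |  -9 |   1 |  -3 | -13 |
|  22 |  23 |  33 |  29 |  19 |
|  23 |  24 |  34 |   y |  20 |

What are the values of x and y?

The difference between any two rows is the same in every column — this is an addition table with the headers hidden.
Row 2 minus row 1 is 1 − 14 = -13, so its entry in column 1 is 13 + (-13) = 0.
Row 6 minus row 1 is 24 − 14 = 10, so its entry in column 4 is 20 + 10 = 30.

x = 0, y = 30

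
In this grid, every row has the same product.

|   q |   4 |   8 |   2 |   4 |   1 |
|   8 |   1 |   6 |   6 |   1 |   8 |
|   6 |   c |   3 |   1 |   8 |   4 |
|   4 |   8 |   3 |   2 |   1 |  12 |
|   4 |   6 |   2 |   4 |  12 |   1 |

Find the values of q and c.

Rows 4 and 5 each multiply to 2304, so every row has product 2304.
Row 1: 4×8×2×4×1 = 256, so the missing entry is 2304 ÷ 256 = 9.
Row 3: 6×3×1×8×4 = 576, so the missing entry is 2304 ÷ 576 = 4.

q = 9, c = 4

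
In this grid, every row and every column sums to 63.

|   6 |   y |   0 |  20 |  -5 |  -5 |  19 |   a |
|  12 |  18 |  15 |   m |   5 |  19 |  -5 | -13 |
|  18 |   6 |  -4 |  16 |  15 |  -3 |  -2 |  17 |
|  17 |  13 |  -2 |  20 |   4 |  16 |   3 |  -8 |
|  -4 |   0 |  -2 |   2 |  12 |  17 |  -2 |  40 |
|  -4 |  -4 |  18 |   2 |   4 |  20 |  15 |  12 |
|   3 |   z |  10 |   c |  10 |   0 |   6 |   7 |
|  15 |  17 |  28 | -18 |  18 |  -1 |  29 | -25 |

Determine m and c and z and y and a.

The known cells in column 8 total 30, leaving 63 − 30 = 33 for the blank.
The known cells in row 1 total 68, leaving 63 − 68 = -5 for the blank.
The known cells in column 2 total 45, leaving 63 − 45 = 18 for the blank.
The known cells in row 7 total 54, leaving 63 − 54 = 9 for the blank.
The known cells in row 2 total 51, leaving 63 − 51 = 12 for the blank.

m = 12, c = 9, z = 18, y = -5, a = 33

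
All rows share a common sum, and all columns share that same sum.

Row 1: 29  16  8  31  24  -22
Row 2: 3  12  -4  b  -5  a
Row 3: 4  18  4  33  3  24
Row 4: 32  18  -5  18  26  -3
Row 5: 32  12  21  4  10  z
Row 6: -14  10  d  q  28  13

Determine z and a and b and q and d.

z = 7, a = 67, b = 13, q = -13, d = 62

Rows 1 and 3 both sum to 86, so that's the common total.
Row 5: 32 + 12 + 21 + 4 + 10 = 79, so its missing entry is 86 − 79 = 7.
Column 6: -22 + 24 − 3 + 7 + 13 = 19, so its missing entry is 86 − 19 = 67.
Row 2: 3 + 12 − 4 − 5 + 67 = 73, so its missing entry is 86 − 73 = 13.
Column 4: 31 + 13 + 33 + 18 + 4 = 99, so its missing entry is 86 − 99 = -13.
Row 6: -14 + 10 − 13 + 28 + 13 = 24, so its missing entry is 86 − 24 = 62.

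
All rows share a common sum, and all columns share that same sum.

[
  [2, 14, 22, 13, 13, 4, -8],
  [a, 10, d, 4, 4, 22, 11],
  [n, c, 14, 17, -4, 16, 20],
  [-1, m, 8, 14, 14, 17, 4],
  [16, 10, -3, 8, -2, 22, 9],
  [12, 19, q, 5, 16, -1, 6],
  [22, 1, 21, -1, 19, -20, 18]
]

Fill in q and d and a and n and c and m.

q = 3, d = -5, a = 14, n = -5, c = 2, m = 4

Rows 1 and 5 both sum to 60, so that's the common total.
Row 4 has -1 + 8 + 14 + 14 + 17 + 4 = 56; the blank must be 60 − 56 = 4.
Column 2 has 14 + 10 + 4 + 10 + 19 + 1 = 58; the blank must be 60 − 58 = 2.
Row 3 has 2 + 14 + 17 − 4 + 16 + 20 = 65; the blank must be 60 − 65 = -5.
Column 1 has 2 − 5 − 1 + 16 + 12 + 22 = 46; the blank must be 60 − 46 = 14.
Row 2 has 14 + 10 + 4 + 4 + 22 + 11 = 65; the blank must be 60 − 65 = -5.
Row 6 has 12 + 19 + 5 + 16 − 1 + 6 = 57; the blank must be 60 − 57 = 3.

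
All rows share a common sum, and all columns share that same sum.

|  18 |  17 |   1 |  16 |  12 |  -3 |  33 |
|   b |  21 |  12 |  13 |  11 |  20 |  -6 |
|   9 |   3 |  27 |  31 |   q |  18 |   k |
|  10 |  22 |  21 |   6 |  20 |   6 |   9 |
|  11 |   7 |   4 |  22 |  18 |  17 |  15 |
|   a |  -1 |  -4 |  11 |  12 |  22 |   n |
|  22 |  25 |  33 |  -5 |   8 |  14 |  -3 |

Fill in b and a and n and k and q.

b = 23, a = 1, n = 53, k = -7, q = 13

Rows 1 and 4 both sum to 94, so that's the common total.
The known cells in column 5 total 81, leaving 94 − 81 = 13 for the blank.
The known cells in row 3 total 101, leaving 94 − 101 = -7 for the blank.
The known cells in column 7 total 41, leaving 94 − 41 = 53 for the blank.
The known cells in row 6 total 93, leaving 94 − 93 = 1 for the blank.
The known cells in row 2 total 71, leaving 94 − 71 = 23 for the blank.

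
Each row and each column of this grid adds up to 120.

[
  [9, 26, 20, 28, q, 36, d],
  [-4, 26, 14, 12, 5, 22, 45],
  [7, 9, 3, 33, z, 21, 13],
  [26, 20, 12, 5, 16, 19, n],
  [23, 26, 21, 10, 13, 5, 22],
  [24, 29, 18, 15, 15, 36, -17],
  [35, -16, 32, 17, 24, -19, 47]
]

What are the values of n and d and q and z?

Row 3: 7 + 9 + 3 + 33 + 21 + 13 = 86, so its missing entry is 120 − 86 = 34.
Column 5: 5 + 34 + 16 + 13 + 15 + 24 = 107, so its missing entry is 120 − 107 = 13.
Row 1: 9 + 26 + 20 + 28 + 13 + 36 = 132, so its missing entry is 120 − 132 = -12.
Row 4: 26 + 20 + 12 + 5 + 16 + 19 = 98, so its missing entry is 120 − 98 = 22.

n = 22, d = -12, q = 13, z = 34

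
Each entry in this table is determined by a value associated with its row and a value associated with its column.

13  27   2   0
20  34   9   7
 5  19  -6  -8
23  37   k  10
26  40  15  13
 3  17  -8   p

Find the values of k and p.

The difference between any two rows is the same in every column — this is an addition table with the headers hidden.
Row 4 minus row 1 is 23 − 13 = 10, so its entry in column 3 is 2 + 10 = 12.
Row 6 minus row 1 is 3 − 13 = -10, so its entry in column 4 is 0 + (-10) = -10.

k = 12, p = -10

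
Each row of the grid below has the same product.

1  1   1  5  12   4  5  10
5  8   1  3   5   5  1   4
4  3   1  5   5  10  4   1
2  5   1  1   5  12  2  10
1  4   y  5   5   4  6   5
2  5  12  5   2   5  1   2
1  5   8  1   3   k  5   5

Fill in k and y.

k = 4, y = 1

Rows 2 and 6 each multiply to 12000, so every row has product 12000.
Row 7: 1×5×8×1×3×5×5 = 3000, so the missing entry is 12000 ÷ 3000 = 4.
Row 5: 1×4×5×5×4×6×5 = 12000, so the missing entry is 12000 ÷ 12000 = 1.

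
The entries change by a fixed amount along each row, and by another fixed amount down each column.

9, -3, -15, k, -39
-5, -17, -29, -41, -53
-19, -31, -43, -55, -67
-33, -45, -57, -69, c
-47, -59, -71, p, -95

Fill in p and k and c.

p = -83, k = -27, c = -81

Along each row the entries change by -12 per step; down each column they change by -14.
Row 5: from -47 at column 1, stepping by -12 to column 4 gives -83.
Row 1: from 9 at column 1, stepping by -12 to column 4 gives -27.
Row 4: from -33 at column 1, stepping by -12 to column 5 gives -81.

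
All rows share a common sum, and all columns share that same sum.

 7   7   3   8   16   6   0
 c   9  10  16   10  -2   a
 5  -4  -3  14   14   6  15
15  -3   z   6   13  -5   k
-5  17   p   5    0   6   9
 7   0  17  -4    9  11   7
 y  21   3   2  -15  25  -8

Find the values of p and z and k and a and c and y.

p = 15, z = 2, k = 19, a = 5, c = -1, y = 19

Rows 1 and 3 both sum to 47, so that's the common total.
The known cells in row 7 total 28, leaving 47 − 28 = 19 for the blank.
The known cells in row 5 total 32, leaving 47 − 32 = 15 for the blank.
The known cells in column 1 total 48, leaving 47 − 48 = -1 for the blank.
The known cells in row 2 total 42, leaving 47 − 42 = 5 for the blank.
The known cells in column 7 total 28, leaving 47 − 28 = 19 for the blank.
The known cells in row 4 total 45, leaving 47 − 45 = 2 for the blank.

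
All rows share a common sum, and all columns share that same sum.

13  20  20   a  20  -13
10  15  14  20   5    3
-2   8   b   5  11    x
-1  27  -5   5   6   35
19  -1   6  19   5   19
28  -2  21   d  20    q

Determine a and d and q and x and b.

a = 7, d = 11, q = -11, x = 34, b = 11

Rows 2 and 4 both sum to 67, so that's the common total.
Row 1: 13 + 20 + 20 + 20 − 13 = 60, so its missing entry is 67 − 60 = 7.
Column 3: 20 + 14 − 5 + 6 + 21 = 56, so its missing entry is 67 − 56 = 11.
Column 4: 7 + 20 + 5 + 5 + 19 = 56, so its missing entry is 67 − 56 = 11.
Row 6: 28 − 2 + 21 + 11 + 20 = 78, so its missing entry is 67 − 78 = -11.
Row 3: -2 + 8 + 11 + 5 + 11 = 33, so its missing entry is 67 − 33 = 34.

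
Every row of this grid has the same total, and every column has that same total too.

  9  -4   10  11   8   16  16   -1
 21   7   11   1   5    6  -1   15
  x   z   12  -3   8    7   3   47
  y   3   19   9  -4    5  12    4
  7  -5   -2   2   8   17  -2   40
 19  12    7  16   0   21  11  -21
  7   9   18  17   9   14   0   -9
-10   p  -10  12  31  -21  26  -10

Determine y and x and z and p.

y = 17, x = -5, z = -4, p = 47

Rows 1 and 2 both sum to 65, so that's the common total.
Row 8: -10 − 10 + 12 + 31 − 21 + 26 − 10 = 18, so its missing entry is 65 − 18 = 47.
Column 2: -4 + 7 + 3 − 5 + 12 + 9 + 47 = 69, so its missing entry is 65 − 69 = -4.
Row 3: -4 + 12 − 3 + 8 + 7 + 3 + 47 = 70, so its missing entry is 65 − 70 = -5.
Row 4: 3 + 19 + 9 − 4 + 5 + 12 + 4 = 48, so its missing entry is 65 − 48 = 17.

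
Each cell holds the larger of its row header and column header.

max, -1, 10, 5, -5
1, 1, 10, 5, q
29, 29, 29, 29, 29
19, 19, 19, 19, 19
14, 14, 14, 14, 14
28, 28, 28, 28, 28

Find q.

max(1, -5) = 1.

1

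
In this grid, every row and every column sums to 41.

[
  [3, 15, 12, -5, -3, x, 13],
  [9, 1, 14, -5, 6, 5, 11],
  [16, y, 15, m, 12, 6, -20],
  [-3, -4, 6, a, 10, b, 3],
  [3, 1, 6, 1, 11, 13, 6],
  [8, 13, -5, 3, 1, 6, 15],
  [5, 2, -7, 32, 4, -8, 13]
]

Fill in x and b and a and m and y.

Column 2 has 15 + 1 − 4 + 1 + 13 + 2 = 28; the blank must be 41 − 28 = 13.
Row 3 has 16 + 13 + 15 + 12 + 6 − 20 = 42; the blank must be 41 − 42 = -1.
Column 4 has -5 − 5 − 1 + 1 + 3 + 32 = 25; the blank must be 41 − 25 = 16.
Row 1 has 3 + 15 + 12 − 5 − 3 + 13 = 35; the blank must be 41 − 35 = 6.
Row 4 has -3 − 4 + 6 + 16 + 10 + 3 = 28; the blank must be 41 − 28 = 13.

x = 6, b = 13, a = 16, m = -1, y = 13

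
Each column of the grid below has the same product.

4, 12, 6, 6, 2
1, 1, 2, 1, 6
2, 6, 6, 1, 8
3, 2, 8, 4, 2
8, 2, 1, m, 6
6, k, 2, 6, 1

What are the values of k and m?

Columns 1 and 5 each multiply to 1152, so every column has product 1152.
Column 2: 12×1×6×2×2 = 288, so the missing entry is 1152 ÷ 288 = 4.
Column 4: 6×1×1×4×6 = 144, so the missing entry is 1152 ÷ 144 = 8.

k = 4, m = 8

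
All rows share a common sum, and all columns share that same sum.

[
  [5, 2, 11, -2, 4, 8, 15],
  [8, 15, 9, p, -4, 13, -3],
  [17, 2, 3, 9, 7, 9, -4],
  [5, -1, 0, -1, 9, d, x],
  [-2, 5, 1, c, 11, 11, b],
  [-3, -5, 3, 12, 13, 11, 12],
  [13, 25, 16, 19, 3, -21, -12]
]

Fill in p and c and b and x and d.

Rows 1 and 3 both sum to 43, so that's the common total.
Row 2: 8 + 15 + 9 − 4 + 13 − 3 = 38, so its missing entry is 43 − 38 = 5.
Column 4: -2 + 5 + 9 − 1 + 12 + 19 = 42, so its missing entry is 43 − 42 = 1.
Row 5: -2 + 5 + 1 + 1 + 11 + 11 = 27, so its missing entry is 43 − 27 = 16.
Column 7: 15 − 3 − 4 + 16 + 12 − 12 = 24, so its missing entry is 43 − 24 = 19.
Row 4: 5 − 1 + 0 − 1 + 9 + 19 = 31, so its missing entry is 43 − 31 = 12.

p = 5, c = 1, b = 16, x = 19, d = 12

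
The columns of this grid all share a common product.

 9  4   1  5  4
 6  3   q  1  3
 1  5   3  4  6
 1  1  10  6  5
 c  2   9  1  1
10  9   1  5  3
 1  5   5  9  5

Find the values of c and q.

c = 10, q = 4

Columns 4 and 5 each multiply to 5400, so every column has product 5400.
Column 1: 9×6×1×1×10×1 = 540, so the missing entry is 5400 ÷ 540 = 10.
Column 3: 1×3×10×9×1×5 = 1350, so the missing entry is 5400 ÷ 1350 = 4.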